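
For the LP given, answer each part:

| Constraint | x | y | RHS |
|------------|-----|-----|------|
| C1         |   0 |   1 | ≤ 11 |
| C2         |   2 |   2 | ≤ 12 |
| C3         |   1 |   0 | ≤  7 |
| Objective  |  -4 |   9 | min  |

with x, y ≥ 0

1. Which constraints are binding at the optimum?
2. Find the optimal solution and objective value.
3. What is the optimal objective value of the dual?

1. C2, y ≥ 0
2. x = 6, y = 0, z = -24
3. -24 (by strong duality, equal to the primal optimum)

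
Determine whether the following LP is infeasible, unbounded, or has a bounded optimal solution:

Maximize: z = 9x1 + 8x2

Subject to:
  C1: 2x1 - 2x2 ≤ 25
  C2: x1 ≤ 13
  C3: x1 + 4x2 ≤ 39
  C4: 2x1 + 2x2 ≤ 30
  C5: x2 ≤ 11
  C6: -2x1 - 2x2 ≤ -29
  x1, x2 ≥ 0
The point (13, 2) satisfies every constraint, so the LP is feasible; the constraints give x1 ≤ 13 and x2 ≤ 11, which with x1, x2 ≥ 0 keep the feasible region inside a bounded box. A feasible, bounded LP attains a finite optimum at a vertex.

Evaluating z = 9x1 + 8x2 at each vertex:
  (13, 1.5): z = 129
  (13, 2): z = 133
  (7, 8): z = 127
  (6.333, 8.167): z = 122.3

Bounded optimum: z* = 133 at (13, 2).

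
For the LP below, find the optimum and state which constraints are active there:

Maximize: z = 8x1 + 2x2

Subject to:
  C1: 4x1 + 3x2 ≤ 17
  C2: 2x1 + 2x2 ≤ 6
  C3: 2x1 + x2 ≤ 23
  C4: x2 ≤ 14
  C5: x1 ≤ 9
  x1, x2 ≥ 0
Optimal: x1 = 3, x2 = 0
Slack at optimum:
  C1: slack = 5
  C2: slack = 0 (binding)
  C3: slack = 17
  C4: slack = 14
  C5: slack = 6
  x1 ≥ 0: x1 = 3
  x2 ≥ 0: x2 = 0 (binding)
Binding constraints: C2, x2 ≥ 0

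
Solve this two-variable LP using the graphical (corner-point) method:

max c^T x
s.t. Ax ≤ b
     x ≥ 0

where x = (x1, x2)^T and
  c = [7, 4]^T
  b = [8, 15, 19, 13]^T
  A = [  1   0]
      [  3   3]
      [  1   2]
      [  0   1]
x1 = 5, x2 = 0, z = 35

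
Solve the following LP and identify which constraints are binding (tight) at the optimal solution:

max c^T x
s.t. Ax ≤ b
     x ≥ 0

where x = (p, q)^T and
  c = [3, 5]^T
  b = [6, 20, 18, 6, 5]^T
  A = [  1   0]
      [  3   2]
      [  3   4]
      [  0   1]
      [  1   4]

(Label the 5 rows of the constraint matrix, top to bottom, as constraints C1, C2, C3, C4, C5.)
Optimal: p = 5, q = 0
Binding: C5, q ≥ 0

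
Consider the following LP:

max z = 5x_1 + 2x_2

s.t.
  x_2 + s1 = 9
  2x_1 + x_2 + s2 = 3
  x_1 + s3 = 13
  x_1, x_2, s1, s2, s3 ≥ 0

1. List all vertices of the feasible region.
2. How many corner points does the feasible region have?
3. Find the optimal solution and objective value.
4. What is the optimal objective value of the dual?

1. (0, 0), (1.5, 0), (0, 3)
2. 3
3. x_1 = 1.5, x_2 = 0, z = 7.5
4. 7.5 (by strong duality, equal to the primal optimum)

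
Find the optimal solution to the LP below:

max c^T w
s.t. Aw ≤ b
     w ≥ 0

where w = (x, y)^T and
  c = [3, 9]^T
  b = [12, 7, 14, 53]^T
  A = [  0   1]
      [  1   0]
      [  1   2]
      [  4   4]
Each vertex is the intersection of two constraint boundaries that also satisfies all remaining constraints:
  x = 0 and y = 0 → (0, 0)
  x = 7 and y = 0 → (7, 0)
  x = 7 and x + 2y = 14 → (7, 3.5)
  x + 2y = 14 and x = 0 → (0, 7)

Evaluating z = 3x + 9y at each vertex:
  (0, 0): z = 0
  (7, 0): z = 21
  (7, 3.5): z = 52.5
  (0, 7): z = 63

The maximum is at (0, 7) with z = 63.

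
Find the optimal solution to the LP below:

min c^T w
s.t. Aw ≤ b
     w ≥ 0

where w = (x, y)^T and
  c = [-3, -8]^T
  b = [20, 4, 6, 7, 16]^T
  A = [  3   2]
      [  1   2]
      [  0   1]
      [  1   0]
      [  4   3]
Each vertex is the intersection of two constraint boundaries that also satisfies all remaining constraints:
  x = 0 and y = 0 → (0, 0)
  x + 2y = 4 and 4x + 3y = 16 → (4, 0)
  x + 2y = 4 and x = 0 → (0, 2)

Evaluating z = -3x - 8y at each vertex:
  (0, 0): z = 0
  (4, 0): z = -12
  (0, 2): z = -16

The minimum is at (0, 2) with z = -16.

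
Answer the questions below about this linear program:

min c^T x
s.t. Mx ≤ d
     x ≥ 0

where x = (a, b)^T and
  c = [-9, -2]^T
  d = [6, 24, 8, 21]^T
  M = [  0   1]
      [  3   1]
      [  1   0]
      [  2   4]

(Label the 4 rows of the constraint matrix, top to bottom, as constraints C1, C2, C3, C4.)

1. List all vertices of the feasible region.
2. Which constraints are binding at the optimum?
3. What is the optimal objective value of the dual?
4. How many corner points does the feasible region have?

1. (0, 0), (8, 0), (7.5, 1.5), (0, 5.25)
2. C2, C3, b ≥ 0
3. -72 (by strong duality, equal to the primal optimum)
4. 4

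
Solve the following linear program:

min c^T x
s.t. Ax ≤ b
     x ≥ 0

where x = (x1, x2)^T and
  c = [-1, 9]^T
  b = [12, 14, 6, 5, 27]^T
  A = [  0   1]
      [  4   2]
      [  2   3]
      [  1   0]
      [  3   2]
Each vertex is the intersection of two constraint boundaries that also satisfies all remaining constraints:
  x1 = 0 and x2 = 0 → (0, 0)
  2x1 + 3x2 = 6 and x2 = 0 → (3, 0)
  2x1 + 3x2 = 6 and x1 = 0 → (0, 2)

Evaluating z = -x1 + 9x2 at each vertex:
  (0, 0): z = 0
  (3, 0): z = -3
  (0, 2): z = 18

The minimum is at (3, 0) with z = -3.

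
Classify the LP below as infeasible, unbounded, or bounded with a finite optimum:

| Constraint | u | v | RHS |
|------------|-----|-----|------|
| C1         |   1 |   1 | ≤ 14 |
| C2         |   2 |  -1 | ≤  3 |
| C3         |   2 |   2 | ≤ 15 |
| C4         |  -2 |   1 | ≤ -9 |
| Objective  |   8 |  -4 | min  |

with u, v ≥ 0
C2 requires 2u - v ≤ 3, while C4 (-2u + v ≤ -9) is equivalent to 2u - v ≥ 9. Together they would need 9 ≤ 2u - v ≤ 3, which is impossible since 9 > 3. No point satisfies all constraints.

Infeasible: no point satisfies all constraints simultaneously.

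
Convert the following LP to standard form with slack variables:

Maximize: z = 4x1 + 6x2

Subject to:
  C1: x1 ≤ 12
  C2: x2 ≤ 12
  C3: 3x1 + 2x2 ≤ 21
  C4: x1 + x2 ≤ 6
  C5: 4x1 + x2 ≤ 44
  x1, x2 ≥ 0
max z = 4x1 + 6x2

s.t.
  x1 + s1 = 12
  x2 + s2 = 12
  3x1 + 2x2 + s3 = 21
  x1 + x2 + s4 = 6
  4x1 + x2 + s5 = 44
  x1, x2, s1, s2, s3, s4, s5 ≥ 0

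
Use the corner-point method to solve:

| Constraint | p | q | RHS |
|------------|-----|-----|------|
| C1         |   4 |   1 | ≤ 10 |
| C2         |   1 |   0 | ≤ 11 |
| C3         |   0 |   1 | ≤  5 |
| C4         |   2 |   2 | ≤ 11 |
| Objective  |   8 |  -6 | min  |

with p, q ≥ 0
p = 0, q = 5, z = -30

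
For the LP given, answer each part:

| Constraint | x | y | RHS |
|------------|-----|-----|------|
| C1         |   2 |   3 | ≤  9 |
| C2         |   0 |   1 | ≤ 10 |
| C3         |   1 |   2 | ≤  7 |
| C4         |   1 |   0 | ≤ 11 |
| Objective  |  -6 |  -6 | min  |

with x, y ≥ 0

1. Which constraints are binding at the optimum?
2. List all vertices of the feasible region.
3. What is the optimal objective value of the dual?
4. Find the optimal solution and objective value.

1. C1, y ≥ 0
2. (0, 0), (4.5, 0), (0, 3)
3. -27 (by strong duality, equal to the primal optimum)
4. x = 4.5, y = 0, z = -27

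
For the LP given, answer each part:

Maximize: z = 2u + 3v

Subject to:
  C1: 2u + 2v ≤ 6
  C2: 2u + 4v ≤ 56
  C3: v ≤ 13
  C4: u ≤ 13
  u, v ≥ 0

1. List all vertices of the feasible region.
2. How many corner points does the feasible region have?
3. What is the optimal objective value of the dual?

1. (0, 0), (3, 0), (0, 3)
2. 3
3. 9 (by strong duality, equal to the primal optimum)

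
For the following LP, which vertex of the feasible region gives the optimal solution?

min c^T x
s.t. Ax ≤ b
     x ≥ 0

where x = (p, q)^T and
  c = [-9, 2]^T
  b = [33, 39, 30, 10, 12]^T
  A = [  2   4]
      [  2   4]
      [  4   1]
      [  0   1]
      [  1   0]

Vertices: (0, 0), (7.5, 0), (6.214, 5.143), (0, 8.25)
Evaluating z = -9p + 2q at each vertex:
  (0, 0): z = 0
  (7.5, 0): z = -67.5
  (6.214, 5.143): z = -45.64
  (0, 8.25): z = 16.5

The smallest value is z = -67.5, attained at (7.5, 0).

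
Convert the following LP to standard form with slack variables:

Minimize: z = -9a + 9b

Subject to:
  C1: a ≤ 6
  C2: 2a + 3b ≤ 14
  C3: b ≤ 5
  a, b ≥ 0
min z = -9a + 9b

s.t.
  a + s1 = 6
  2a + 3b + s2 = 14
  b + s3 = 5
  a, b, s1, s2, s3 ≥ 0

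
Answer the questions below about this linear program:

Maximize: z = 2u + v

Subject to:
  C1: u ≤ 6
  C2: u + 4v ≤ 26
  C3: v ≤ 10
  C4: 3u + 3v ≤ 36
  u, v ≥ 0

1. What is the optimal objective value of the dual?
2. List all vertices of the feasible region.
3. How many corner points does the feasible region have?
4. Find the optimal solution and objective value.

1. 17 (by strong duality, equal to the primal optimum)
2. (0, 0), (6, 0), (6, 5), (0, 6.5)
3. 4
4. u = 6, v = 5, z = 17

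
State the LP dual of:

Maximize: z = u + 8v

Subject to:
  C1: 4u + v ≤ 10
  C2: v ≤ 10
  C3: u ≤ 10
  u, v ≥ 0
Minimize: z = 10y1 + 10y2 + 10y3

Subject to:
  C1: -4y1 - y3 ≤ -1
  C2: -y1 - y2 ≤ -8
  y1, y2, y3 ≥ 0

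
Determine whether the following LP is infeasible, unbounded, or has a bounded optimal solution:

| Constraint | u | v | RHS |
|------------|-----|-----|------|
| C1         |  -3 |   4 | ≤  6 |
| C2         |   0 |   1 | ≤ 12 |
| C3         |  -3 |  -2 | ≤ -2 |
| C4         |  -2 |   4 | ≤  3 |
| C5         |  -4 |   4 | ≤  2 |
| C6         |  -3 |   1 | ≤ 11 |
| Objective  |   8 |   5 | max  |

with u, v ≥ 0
Feasible point: (1, 0) satisfies every constraint, so the LP is feasible.
Direction d = (1, 0): for each constraint row a, a·d ≤ 0 —
  (-3)(1) + (4)(0) = -3 ≤ 0
  (0)(1) + (1)(0) = 0 ≤ 0
  (-3)(1) + (-2)(0) = -3 ≤ 0
  (-2)(1) + (4)(0) = -2 ≤ 0
  (-4)(1) + (4)(0) = -4 ≤ 0
  (-3)(1) + (1)(0) = -3 ≤ 0
and d ≥ 0, so (1, 0) + t·d stays feasible for every t ≥ 0. Along this ray z = 8u + 5v changes by 8 per unit t, so z → +∞.

Unbounded — the objective can increase without bound over the feasible region.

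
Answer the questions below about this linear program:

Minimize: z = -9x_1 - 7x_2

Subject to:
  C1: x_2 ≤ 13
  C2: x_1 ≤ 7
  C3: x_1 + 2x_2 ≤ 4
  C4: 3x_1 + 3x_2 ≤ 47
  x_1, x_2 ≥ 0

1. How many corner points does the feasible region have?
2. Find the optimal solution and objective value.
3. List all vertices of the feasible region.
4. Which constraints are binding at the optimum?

1. 3
2. x_1 = 4, x_2 = 0, z = -36
3. (0, 0), (4, 0), (0, 2)
4. C3, x_2 ≥ 0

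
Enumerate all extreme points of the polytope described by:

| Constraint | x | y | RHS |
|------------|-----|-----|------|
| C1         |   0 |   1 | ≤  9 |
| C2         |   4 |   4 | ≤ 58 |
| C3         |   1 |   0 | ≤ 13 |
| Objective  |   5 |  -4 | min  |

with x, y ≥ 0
Each vertex is the intersection of two constraint boundaries that also satisfies all remaining constraints:
  x = 0 and y = 0 → (0, 0)
  x = 13 and y = 0 → (13, 0)
  4x + 4y = 58 and x = 13 → (13, 1.5)
  y = 9 and 4x + 4y = 58 → (5.5, 9)
  y = 9 and x = 0 → (0, 9)

Vertices: (0, 0), (13, 0), (13, 1.5), (5.5, 9), (0, 9)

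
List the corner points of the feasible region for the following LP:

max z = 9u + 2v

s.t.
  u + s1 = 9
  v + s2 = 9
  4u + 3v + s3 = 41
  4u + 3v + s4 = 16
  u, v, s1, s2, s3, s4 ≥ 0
Each vertex is the intersection of two constraint boundaries that also satisfies all remaining constraints:
  u = 0 and v = 0 → (0, 0)
  4u + 3v = 16 and v = 0 → (4, 0)
  4u + 3v = 16 and u = 0 → (0, 5.333)

Vertices: (0, 0), (4, 0), (0, 5.333)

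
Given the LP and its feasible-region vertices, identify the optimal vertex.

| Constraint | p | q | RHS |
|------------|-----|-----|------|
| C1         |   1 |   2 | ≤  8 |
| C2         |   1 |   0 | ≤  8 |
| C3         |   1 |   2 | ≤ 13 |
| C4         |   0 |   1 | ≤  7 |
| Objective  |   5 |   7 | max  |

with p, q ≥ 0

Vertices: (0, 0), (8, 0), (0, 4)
(8, 0) with z = 40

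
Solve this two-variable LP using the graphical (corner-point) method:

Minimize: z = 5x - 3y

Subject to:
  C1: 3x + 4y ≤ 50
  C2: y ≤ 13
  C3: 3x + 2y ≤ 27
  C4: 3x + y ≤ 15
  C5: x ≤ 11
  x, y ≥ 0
x = 0, y = 12.5, z = -37.5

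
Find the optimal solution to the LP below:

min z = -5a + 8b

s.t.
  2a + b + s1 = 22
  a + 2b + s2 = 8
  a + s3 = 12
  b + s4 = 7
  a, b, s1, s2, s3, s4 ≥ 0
Each vertex is the intersection of two constraint boundaries that also satisfies all remaining constraints:
  a = 0 and b = 0 → (0, 0)
  a + 2b = 8 and b = 0 → (8, 0)
  a + 2b = 8 and a = 0 → (0, 4)

Evaluating z = -5a + 8b at each vertex:
  (0, 0): z = 0
  (8, 0): z = -40
  (0, 4): z = 32

The minimum is at (8, 0) with z = -40.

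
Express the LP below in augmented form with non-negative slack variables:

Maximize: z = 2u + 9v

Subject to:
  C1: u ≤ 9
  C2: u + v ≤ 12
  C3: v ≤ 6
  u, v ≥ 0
max z = 2u + 9v

s.t.
  u + s1 = 9
  u + v + s2 = 12
  v + s3 = 6
  u, v, s1, s2, s3 ≥ 0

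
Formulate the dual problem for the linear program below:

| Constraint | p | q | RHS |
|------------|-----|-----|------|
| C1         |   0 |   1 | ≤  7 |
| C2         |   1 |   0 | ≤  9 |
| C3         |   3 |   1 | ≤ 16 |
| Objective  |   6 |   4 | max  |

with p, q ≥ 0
Minimize: z = 7y1 + 9y2 + 16y3

Subject to:
  C1: -y2 - 3y3 ≤ -6
  C2: -y1 - y3 ≤ -4
  y1, y2, y3 ≥ 0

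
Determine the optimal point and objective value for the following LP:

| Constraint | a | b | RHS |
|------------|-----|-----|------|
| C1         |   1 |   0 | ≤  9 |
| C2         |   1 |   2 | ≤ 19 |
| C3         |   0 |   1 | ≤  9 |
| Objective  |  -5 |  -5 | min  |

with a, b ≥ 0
a = 9, b = 5, z = -70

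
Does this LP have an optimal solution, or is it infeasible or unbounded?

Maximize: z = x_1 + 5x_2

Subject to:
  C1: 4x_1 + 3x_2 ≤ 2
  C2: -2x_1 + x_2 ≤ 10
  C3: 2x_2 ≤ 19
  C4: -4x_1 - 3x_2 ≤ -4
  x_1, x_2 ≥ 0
C1 requires 4x_1 + 3x_2 ≤ 2, while C4 (-4x_1 - 3x_2 ≤ -4) is equivalent to 4x_1 + 3x_2 ≥ 4. Together they would need 4 ≤ 4x_1 + 3x_2 ≤ 2, which is impossible since 4 > 2. No point satisfies all constraints.

The feasible region is empty; the LP is infeasible.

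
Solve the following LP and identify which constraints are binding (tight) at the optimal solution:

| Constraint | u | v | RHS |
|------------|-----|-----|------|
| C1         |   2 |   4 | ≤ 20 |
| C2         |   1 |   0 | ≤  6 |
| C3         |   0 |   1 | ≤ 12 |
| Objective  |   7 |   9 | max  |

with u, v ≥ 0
Optimal: u = 6, v = 2
Binding: C1, C2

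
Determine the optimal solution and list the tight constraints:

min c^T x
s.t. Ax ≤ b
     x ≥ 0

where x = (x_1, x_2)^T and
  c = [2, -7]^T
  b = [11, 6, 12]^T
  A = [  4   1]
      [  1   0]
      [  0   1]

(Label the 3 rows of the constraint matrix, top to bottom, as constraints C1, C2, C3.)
Optimal: x_1 = 0, x_2 = 11
Slack at optimum:
  C1: slack = 0 (binding)
  C2: slack = 6
  C3: slack = 1
  x_1 ≥ 0: x_1 = 0 (binding)
  x_2 ≥ 0: x_2 = 11
Binding constraints: C1, x_1 ≥ 0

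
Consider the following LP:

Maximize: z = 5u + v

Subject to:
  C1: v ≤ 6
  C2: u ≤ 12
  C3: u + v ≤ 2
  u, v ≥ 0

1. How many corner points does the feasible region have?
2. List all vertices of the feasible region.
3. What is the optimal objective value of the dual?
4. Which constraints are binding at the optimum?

1. 3
2. (0, 0), (2, 0), (0, 2)
3. 10 (by strong duality, equal to the primal optimum)
4. C3, v ≥ 0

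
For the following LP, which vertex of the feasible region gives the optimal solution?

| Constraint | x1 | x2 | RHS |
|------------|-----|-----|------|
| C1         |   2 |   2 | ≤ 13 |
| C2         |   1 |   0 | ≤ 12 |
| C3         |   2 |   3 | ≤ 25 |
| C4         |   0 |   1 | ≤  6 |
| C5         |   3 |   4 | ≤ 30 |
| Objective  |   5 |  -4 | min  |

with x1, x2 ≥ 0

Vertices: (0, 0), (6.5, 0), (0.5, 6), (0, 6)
(0, 6) with z = -24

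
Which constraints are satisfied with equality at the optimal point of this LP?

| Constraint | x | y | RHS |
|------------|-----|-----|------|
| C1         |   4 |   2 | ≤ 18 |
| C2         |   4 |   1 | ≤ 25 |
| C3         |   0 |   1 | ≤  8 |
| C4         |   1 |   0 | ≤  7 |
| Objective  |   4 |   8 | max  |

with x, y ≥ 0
Optimal: x = 0.5, y = 8
Binding: C1, C3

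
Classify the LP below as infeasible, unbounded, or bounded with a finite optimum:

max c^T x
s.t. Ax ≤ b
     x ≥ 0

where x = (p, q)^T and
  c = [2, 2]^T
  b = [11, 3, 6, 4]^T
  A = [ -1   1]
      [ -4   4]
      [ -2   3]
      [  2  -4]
Feasible point: (0, 0) satisfies every constraint, so the LP is feasible.
Direction d = (3, 2): for each constraint row a, a·d ≤ 0 —
  (-1)(3) + (1)(2) = -1 ≤ 0
  (-4)(3) + (4)(2) = -4 ≤ 0
  (-2)(3) + (3)(2) = 0 ≤ 0
  (2)(3) + (-4)(2) = -2 ≤ 0
and d ≥ 0, so (0, 0) + t·d stays feasible for every t ≥ 0. Along this ray z = 2p + 2q changes by 10 per unit t, so z → +∞.

Unbounded: there is a feasible ray along which z → +∞.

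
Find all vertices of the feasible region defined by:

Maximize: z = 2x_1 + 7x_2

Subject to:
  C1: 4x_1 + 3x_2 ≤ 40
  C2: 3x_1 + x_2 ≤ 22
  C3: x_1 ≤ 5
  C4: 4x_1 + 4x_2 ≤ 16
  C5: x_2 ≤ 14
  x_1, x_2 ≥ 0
Each vertex is the intersection of two constraint boundaries that also satisfies all remaining constraints:
  x_1 = 0 and x_2 = 0 → (0, 0)
  4x_1 + 4x_2 = 16 and x_2 = 0 → (4, 0)
  4x_1 + 4x_2 = 16 and x_1 = 0 → (0, 4)

Vertices: (0, 0), (4, 0), (0, 4)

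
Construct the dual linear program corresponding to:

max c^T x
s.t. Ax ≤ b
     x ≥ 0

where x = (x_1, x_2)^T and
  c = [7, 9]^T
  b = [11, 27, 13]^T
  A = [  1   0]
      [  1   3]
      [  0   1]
Minimize: z = 11y1 + 27y2 + 13y3

Subject to:
  C1: -y1 - y2 ≤ -7
  C2: -3y2 - y3 ≤ -9
  y1, y2, y3 ≥ 0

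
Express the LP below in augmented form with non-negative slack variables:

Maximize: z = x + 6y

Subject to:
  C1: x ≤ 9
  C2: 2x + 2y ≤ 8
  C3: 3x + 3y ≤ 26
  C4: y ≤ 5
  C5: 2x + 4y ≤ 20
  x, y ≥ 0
max z = x + 6y

s.t.
  x + s1 = 9
  2x + 2y + s2 = 8
  3x + 3y + s3 = 26
  y + s4 = 5
  2x + 4y + s5 = 20
  x, y, s1, s2, s3, s4, s5 ≥ 0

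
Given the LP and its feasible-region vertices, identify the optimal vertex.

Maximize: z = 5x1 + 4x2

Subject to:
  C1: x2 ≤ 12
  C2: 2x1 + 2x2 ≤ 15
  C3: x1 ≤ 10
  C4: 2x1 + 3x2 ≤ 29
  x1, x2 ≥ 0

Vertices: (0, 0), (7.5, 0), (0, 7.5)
Evaluating z = 5x1 + 4x2 at each vertex:
  (0, 0): z = 0
  (7.5, 0): z = 37.5
  (0, 7.5): z = 30

The largest value is z = 37.5, attained at (7.5, 0).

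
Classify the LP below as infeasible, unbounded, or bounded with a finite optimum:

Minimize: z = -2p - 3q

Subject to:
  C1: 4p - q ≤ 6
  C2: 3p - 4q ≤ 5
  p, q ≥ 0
Feasible point: (0, 0) satisfies every constraint, so the LP is feasible.
Direction d = (0, 1): for each constraint row a, a·d ≤ 0 —
  (4)(0) + (-1)(1) = -1 ≤ 0
  (3)(0) + (-4)(1) = -4 ≤ 0
and d ≥ 0, so (0, 0) + t·d stays feasible for every t ≥ 0. Along this ray z = -2p - 3q changes by -3 per unit t, so z → −∞.

The LP is unbounded; z can be made arbitrarily small.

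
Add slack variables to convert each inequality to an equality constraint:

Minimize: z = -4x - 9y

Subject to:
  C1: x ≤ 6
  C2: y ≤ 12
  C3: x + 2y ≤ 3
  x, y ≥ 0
min z = -4x - 9y

s.t.
  x + s1 = 6
  y + s2 = 12
  x + 2y + s3 = 3
  x, y, s1, s2, s3 ≥ 0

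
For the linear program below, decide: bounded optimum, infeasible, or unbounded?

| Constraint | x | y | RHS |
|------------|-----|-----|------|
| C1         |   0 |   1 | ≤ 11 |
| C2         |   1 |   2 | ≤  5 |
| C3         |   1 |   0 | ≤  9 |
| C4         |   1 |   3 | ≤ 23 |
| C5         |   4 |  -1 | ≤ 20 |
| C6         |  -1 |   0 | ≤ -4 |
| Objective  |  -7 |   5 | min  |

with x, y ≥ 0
The point (5, 0) satisfies every constraint, so the LP is feasible; the constraints give x ≤ 9 and y ≤ 11, which with x, y ≥ 0 keep the feasible region inside a bounded box. A feasible, bounded LP attains a finite optimum at a vertex.

The LP has an optimal solution: (5, 0) with z = -35.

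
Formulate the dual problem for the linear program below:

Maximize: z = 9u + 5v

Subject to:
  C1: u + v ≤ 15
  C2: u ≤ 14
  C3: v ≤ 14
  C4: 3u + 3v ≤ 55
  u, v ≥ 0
Minimize: z = 15y1 + 14y2 + 14y3 + 55y4

Subject to:
  C1: -y1 - y2 - 3y4 ≤ -9
  C2: -y1 - y3 - 3y4 ≤ -5
  y1, y2, y3, y4 ≥ 0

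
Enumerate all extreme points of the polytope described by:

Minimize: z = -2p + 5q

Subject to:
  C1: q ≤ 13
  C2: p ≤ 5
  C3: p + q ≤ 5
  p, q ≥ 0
Each vertex is the intersection of two constraint boundaries that also satisfies all remaining constraints:
  p = 0 and q = 0 → (0, 0)
  p = 5 and p + q = 5 → (5, 0)
  p + q = 5 and p = 0 → (0, 5)

Vertices: (0, 0), (5, 0), (0, 5)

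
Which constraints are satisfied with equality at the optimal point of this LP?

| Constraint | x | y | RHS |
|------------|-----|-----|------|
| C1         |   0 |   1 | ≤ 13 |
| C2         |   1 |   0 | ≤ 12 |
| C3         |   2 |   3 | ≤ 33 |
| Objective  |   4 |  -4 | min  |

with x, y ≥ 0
Optimal: x = 0, y = 11
Slack at optimum:
  C1: slack = 2
  C2: slack = 12
  C3: slack = 0 (binding)
  x ≥ 0: x = 0 (binding)
  y ≥ 0: y = 11
Binding constraints: C3, x ≥ 0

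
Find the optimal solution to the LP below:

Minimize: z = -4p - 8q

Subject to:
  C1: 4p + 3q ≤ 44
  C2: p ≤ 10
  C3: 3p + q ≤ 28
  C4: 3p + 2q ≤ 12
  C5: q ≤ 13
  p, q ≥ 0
Each vertex is the intersection of two constraint boundaries that also satisfies all remaining constraints:
  p = 0 and q = 0 → (0, 0)
  3p + 2q = 12 and q = 0 → (4, 0)
  3p + 2q = 12 and p = 0 → (0, 6)

Evaluating z = -4p - 8q at each vertex:
  (0, 0): z = 0
  (4, 0): z = -16
  (0, 6): z = -48

The minimum is at (0, 6) with z = -48.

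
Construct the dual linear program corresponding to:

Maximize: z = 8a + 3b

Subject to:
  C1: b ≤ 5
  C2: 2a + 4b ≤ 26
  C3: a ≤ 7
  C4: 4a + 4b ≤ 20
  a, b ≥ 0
Minimize: z = 5y1 + 26y2 + 7y3 + 20y4

Subject to:
  C1: -2y2 - y3 - 4y4 ≤ -8
  C2: -y1 - 4y2 - 4y4 ≤ -3
  y1, y2, y3, y4 ≥ 0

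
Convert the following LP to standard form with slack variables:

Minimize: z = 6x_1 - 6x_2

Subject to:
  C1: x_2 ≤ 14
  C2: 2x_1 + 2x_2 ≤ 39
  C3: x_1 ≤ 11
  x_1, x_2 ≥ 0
min z = 6x_1 - 6x_2

s.t.
  x_2 + s1 = 14
  2x_1 + 2x_2 + s2 = 39
  x_1 + s3 = 11
  x_1, x_2, s1, s2, s3 ≥ 0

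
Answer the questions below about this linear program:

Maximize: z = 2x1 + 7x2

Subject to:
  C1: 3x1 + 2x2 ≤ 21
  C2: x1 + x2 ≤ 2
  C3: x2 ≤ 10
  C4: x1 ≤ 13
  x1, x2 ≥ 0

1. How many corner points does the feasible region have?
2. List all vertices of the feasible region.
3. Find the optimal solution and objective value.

1. 3
2. (0, 0), (2, 0), (0, 2)
3. x1 = 0, x2 = 2, z = 14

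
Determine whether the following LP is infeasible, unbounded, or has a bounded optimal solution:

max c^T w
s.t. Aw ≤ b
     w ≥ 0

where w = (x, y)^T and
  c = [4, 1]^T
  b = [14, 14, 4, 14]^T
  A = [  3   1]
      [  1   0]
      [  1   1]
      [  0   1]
The point (4, 0) satisfies every constraint, so the LP is feasible; the constraints give x ≤ 14 and y ≤ 14, which with x, y ≥ 0 keep the feasible region inside a bounded box. A feasible, bounded LP attains a finite optimum at a vertex.

Evaluating z = 4x + y at each vertex:
  (0, 0): z = 0
  (4, 0): z = 16
  (0, 4): z = 4

Bounded optimum: z* = 16 at (4, 0).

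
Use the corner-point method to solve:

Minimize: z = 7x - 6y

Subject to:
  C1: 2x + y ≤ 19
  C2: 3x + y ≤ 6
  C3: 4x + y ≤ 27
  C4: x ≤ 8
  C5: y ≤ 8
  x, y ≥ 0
Each vertex is the intersection of two constraint boundaries that also satisfies all remaining constraints:
  x = 0 and y = 0 → (0, 0)
  3x + y = 6 and y = 0 → (2, 0)
  3x + y = 6 and x = 0 → (0, 6)

Evaluating z = 7x - 6y at each vertex:
  (0, 0): z = 0
  (2, 0): z = 14
  (0, 6): z = -36

The minimum is at (0, 6) with z = -36.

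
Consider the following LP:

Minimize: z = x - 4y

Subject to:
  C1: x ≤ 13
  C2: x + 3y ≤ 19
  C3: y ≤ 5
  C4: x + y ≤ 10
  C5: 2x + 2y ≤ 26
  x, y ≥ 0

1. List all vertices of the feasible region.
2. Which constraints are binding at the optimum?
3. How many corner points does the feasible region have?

1. (0, 0), (10, 0), (5.5, 4.5), (4, 5), (0, 5)
2. C3, x ≥ 0
3. 5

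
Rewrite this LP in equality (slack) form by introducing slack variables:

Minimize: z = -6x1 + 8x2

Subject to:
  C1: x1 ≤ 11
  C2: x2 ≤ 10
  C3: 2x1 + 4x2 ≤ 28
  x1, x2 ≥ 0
min z = -6x1 + 8x2

s.t.
  x1 + s1 = 11
  x2 + s2 = 10
  2x1 + 4x2 + s3 = 28
  x1, x2, s1, s2, s3 ≥ 0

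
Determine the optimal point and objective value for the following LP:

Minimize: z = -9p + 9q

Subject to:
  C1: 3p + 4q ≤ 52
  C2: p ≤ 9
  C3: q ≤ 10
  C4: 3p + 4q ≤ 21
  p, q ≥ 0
p = 7, q = 0, z = -63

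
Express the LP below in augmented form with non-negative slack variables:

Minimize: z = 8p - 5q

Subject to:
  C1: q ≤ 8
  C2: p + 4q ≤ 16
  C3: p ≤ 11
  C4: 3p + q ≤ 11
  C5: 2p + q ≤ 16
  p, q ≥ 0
min z = 8p - 5q

s.t.
  q + s1 = 8
  p + 4q + s2 = 16
  p + s3 = 11
  3p + q + s4 = 11
  2p + q + s5 = 16
  p, q, s1, s2, s3, s4, s5 ≥ 0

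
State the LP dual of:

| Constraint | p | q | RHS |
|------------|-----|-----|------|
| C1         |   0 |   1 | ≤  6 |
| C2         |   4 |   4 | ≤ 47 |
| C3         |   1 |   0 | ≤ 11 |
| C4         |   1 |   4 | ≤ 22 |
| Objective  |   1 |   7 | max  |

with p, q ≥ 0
Minimize: z = 6y1 + 47y2 + 11y3 + 22y4

Subject to:
  C1: -4y2 - y3 - y4 ≤ -1
  C2: -y1 - 4y2 - 4y4 ≤ -7
  y1, y2, y3, y4 ≥ 0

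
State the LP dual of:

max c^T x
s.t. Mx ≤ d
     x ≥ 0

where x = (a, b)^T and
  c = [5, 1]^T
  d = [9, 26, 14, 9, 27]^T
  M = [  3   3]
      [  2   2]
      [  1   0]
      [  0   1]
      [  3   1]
Minimize: z = 9y1 + 26y2 + 14y3 + 9y4 + 27y5

Subject to:
  C1: -3y1 - 2y2 - y3 - 3y5 ≤ -5
  C2: -3y1 - 2y2 - y4 - y5 ≤ -1
  y1, y2, y3, y4, y5 ≥ 0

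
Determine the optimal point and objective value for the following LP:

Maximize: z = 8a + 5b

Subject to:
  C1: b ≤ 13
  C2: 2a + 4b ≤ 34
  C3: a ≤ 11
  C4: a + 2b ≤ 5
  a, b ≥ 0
Each vertex is the intersection of two constraint boundaries that also satisfies all remaining constraints:
  a = 0 and b = 0 → (0, 0)
  a + 2b = 5 and b = 0 → (5, 0)
  a + 2b = 5 and a = 0 → (0, 2.5)

Evaluating z = 8a + 5b at each vertex:
  (0, 0): z = 0
  (5, 0): z = 40
  (0, 2.5): z = 12.5

The maximum is at (5, 0) with z = 40.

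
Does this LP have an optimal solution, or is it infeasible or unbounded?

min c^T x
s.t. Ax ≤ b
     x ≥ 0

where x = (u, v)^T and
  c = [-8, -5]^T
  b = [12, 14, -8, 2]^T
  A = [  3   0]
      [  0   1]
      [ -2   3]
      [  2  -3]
One constraint requires 2u - 3v ≤ 2, while the constraint -2u + 3v ≤ -8 is equivalent to 2u - 3v ≥ 8. Together they would need 8 ≤ 2u - 3v ≤ 2, which is impossible since 8 > 2. No point satisfies all constraints.

Infeasible — the constraint set is empty.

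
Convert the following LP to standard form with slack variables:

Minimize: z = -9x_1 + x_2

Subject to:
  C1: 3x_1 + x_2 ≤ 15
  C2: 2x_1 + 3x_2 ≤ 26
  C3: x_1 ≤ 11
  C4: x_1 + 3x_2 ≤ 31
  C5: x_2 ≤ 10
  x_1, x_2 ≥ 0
min z = -9x_1 + x_2

s.t.
  3x_1 + x_2 + s1 = 15
  2x_1 + 3x_2 + s2 = 26
  x_1 + s3 = 11
  x_1 + 3x_2 + s4 = 31
  x_2 + s5 = 10
  x_1, x_2, s1, s2, s3, s4, s5 ≥ 0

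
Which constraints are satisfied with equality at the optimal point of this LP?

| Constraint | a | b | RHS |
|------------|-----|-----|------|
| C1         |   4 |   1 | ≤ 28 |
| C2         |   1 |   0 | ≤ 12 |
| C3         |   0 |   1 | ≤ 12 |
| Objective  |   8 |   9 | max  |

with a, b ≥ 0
Optimal: a = 4, b = 12
Slack at optimum:
  C1: slack = 0 (binding)
  C2: slack = 8
  C3: slack = 0 (binding)
  a ≥ 0: a = 4
  b ≥ 0: b = 12
Binding constraints: C1, C3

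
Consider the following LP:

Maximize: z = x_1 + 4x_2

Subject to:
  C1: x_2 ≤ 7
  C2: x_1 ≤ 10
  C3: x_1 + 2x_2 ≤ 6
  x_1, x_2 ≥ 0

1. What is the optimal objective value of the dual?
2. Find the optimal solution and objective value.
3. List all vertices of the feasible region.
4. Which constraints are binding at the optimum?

1. 12 (by strong duality, equal to the primal optimum)
2. x_1 = 0, x_2 = 3, z = 12
3. (0, 0), (6, 0), (0, 3)
4. C3, x_1 ≥ 0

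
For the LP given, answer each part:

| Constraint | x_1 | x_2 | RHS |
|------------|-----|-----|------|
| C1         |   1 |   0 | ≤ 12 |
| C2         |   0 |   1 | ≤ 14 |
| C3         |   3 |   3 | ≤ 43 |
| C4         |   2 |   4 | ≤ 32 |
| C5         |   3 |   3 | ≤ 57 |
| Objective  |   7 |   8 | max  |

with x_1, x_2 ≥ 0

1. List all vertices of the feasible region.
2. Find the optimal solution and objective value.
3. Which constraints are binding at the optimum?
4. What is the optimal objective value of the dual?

1. (0, 0), (12, 0), (12, 2), (0, 8)
2. x_1 = 12, x_2 = 2, z = 100
3. C1, C4
4. 100 (by strong duality, equal to the primal optimum)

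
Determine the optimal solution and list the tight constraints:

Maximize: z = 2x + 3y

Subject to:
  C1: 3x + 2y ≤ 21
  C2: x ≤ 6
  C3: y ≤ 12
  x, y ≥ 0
Optimal: x = 0, y = 10.5
Slack at optimum:
  C1: slack = 0 (binding)
  C2: slack = 6
  C3: slack = 1.5
  x ≥ 0: x = 0 (binding)
  y ≥ 0: y = 10.5
Binding constraints: C1, x ≥ 0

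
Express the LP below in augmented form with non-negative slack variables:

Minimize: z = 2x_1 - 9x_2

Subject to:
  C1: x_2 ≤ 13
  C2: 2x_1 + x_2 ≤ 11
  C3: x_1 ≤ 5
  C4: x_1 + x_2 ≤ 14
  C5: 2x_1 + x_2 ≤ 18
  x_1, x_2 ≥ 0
min z = 2x_1 - 9x_2

s.t.
  x_2 + s1 = 13
  2x_1 + x_2 + s2 = 11
  x_1 + s3 = 5
  x_1 + x_2 + s4 = 14
  2x_1 + x_2 + s5 = 18
  x_1, x_2, s1, s2, s3, s4, s5 ≥ 0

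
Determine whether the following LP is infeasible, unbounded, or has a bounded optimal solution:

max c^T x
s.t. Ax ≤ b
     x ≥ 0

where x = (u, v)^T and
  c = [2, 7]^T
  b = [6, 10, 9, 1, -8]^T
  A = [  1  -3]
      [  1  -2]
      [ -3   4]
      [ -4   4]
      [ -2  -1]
Feasible point: (4, 0) satisfies every constraint, so the LP is feasible.
Direction d = (2, 1): for each constraint row a, a·d ≤ 0 —
  (1)(2) + (-3)(1) = -1 ≤ 0
  (1)(2) + (-2)(1) = 0 ≤ 0
  (-3)(2) + (4)(1) = -2 ≤ 0
  (-4)(2) + (4)(1) = -4 ≤ 0
  (-2)(2) + (-1)(1) = -5 ≤ 0
and d ≥ 0, so (4, 0) + t·d stays feasible for every t ≥ 0. Along this ray z = 2u + 7v changes by 11 per unit t, so z → +∞.

Unbounded: there is a feasible ray along which z → +∞.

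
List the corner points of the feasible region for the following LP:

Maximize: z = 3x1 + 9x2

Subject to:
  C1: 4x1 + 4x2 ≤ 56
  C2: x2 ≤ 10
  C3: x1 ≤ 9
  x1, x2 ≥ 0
Each vertex is the intersection of two constraint boundaries that also satisfies all remaining constraints:
  x1 = 0 and x2 = 0 → (0, 0)
  x1 = 9 and x2 = 0 → (9, 0)
  4x1 + 4x2 = 56 and x1 = 9 → (9, 5)
  4x1 + 4x2 = 56 and x2 = 10 → (4, 10)
  x2 = 10 and x1 = 0 → (0, 10)

Vertices: (0, 0), (9, 0), (9, 5), (4, 10), (0, 10)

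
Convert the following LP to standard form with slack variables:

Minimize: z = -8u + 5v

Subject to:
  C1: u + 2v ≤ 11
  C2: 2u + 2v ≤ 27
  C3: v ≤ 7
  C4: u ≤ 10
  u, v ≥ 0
min z = -8u + 5v

s.t.
  u + 2v + s1 = 11
  2u + 2v + s2 = 27
  v + s3 = 7
  u + s4 = 10
  u, v, s1, s2, s3, s4 ≥ 0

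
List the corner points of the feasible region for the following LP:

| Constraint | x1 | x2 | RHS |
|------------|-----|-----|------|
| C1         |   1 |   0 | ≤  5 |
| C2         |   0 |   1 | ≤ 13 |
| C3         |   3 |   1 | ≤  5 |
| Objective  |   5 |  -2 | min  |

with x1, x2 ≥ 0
Each vertex is the intersection of two constraint boundaries that also satisfies all remaining constraints:
  x1 = 0 and x2 = 0 → (0, 0)
  3x1 + x2 = 5 and x2 = 0 → (1.667, 0)
  3x1 + x2 = 5 and x1 = 0 → (0, 5)

Vertices: (0, 0), (1.667, 0), (0, 5)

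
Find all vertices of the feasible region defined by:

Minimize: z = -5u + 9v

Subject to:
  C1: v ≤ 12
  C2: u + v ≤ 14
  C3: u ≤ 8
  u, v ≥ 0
Each vertex is the intersection of two constraint boundaries that also satisfies all remaining constraints:
  u = 0 and v = 0 → (0, 0)
  u = 8 and v = 0 → (8, 0)
  u + v = 14 and u = 8 → (8, 6)
  v = 12 and u + v = 14 → (2, 12)
  v = 12 and u = 0 → (0, 12)

Vertices: (0, 0), (8, 0), (8, 6), (2, 12), (0, 12)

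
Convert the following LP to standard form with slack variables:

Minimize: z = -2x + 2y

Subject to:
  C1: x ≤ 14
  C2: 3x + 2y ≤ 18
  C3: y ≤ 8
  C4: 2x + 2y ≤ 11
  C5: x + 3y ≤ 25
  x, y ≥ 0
min z = -2x + 2y

s.t.
  x + s1 = 14
  3x + 2y + s2 = 18
  y + s3 = 8
  2x + 2y + s4 = 11
  x + 3y + s5 = 25
  x, y, s1, s2, s3, s4, s5 ≥ 0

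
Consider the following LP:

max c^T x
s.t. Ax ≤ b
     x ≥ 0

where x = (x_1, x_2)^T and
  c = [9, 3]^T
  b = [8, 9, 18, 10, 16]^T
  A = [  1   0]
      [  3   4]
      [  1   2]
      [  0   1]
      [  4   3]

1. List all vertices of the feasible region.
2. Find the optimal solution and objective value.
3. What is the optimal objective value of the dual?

1. (0, 0), (3, 0), (0, 2.25)
2. x_1 = 3, x_2 = 0, z = 27
3. 27 (by strong duality, equal to the primal optimum)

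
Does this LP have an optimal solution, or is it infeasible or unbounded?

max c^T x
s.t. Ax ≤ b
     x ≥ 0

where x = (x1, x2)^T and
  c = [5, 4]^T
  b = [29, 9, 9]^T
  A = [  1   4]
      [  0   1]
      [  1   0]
The point (9, 5) satisfies every constraint, so the LP is feasible; the constraints give x1 ≤ 9 and x2 ≤ 9, which with x1, x2 ≥ 0 keep the feasible region inside a bounded box. A feasible, bounded LP attains a finite optimum at a vertex.

Evaluating z = 5x1 + 4x2 at each vertex:
  (0, 0): z = 0
  (9, 0): z = 45
  (9, 5): z = 65
  (0, 7.25): z = 29

Bounded optimum: z* = 65 at (9, 5).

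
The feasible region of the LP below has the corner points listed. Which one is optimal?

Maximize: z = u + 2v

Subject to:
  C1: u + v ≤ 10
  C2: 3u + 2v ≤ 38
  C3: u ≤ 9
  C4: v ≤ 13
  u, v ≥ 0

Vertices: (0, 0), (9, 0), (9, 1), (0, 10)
Evaluating z = u + 2v at each vertex:
  (0, 0): z = 0
  (9, 0): z = 9
  (9, 1): z = 11
  (0, 10): z = 20

The largest value is z = 20, attained at (0, 10).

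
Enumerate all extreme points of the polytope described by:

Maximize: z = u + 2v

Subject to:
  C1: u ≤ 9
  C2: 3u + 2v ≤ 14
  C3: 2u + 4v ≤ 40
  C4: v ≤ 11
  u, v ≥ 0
Each vertex is the intersection of two constraint boundaries that also satisfies all remaining constraints:
  u = 0 and v = 0 → (0, 0)
  3u + 2v = 14 and v = 0 → (4.667, 0)
  3u + 2v = 14 and u = 0 → (0, 7)

Vertices: (0, 0), (4.667, 0), (0, 7)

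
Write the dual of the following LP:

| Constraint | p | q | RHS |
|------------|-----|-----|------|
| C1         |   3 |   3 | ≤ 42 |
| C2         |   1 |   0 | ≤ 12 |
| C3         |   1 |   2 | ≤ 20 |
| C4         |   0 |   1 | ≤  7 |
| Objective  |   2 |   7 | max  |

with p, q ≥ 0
Minimize: z = 42y1 + 12y2 + 20y3 + 7y4

Subject to:
  C1: -3y1 - y2 - y3 ≤ -2
  C2: -3y1 - 2y3 - y4 ≤ -7
  y1, y2, y3, y4 ≥ 0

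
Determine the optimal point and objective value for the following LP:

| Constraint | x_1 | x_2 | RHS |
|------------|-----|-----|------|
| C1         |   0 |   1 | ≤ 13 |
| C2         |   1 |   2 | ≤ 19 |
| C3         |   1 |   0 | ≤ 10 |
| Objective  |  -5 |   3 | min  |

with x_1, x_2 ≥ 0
x_1 = 10, x_2 = 0, z = -50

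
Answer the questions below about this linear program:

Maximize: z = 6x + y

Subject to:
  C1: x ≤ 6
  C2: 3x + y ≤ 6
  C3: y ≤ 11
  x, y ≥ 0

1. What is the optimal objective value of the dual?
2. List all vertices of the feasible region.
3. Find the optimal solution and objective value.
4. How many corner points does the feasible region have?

1. 12 (by strong duality, equal to the primal optimum)
2. (0, 0), (2, 0), (0, 6)
3. x = 2, y = 0, z = 12
4. 3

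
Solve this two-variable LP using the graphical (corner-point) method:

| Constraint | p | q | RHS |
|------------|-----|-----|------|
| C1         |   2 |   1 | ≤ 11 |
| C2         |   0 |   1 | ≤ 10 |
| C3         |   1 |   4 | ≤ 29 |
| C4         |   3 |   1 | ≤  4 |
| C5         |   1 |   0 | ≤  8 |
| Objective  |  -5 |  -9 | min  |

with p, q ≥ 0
p = 0, q = 4, z = -36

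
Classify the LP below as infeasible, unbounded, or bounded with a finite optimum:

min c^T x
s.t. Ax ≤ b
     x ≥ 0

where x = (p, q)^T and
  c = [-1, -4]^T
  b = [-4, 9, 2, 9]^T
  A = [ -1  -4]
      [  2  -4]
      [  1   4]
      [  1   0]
One constraint requires p + 4q ≤ 2, while the constraint -p - 4q ≤ -4 is equivalent to p + 4q ≥ 4. Together they would need 4 ≤ p + 4q ≤ 2, which is impossible since 4 > 2. No point satisfies all constraints.

Infeasible: no point satisfies all constraints simultaneously.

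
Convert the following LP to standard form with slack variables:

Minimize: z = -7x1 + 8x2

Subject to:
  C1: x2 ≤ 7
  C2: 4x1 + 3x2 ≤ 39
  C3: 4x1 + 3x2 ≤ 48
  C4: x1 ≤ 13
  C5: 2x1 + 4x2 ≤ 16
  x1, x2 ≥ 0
min z = -7x1 + 8x2

s.t.
  x2 + s1 = 7
  4x1 + 3x2 + s2 = 39
  4x1 + 3x2 + s3 = 48
  x1 + s4 = 13
  2x1 + 4x2 + s5 = 16
  x1, x2, s1, s2, s3, s4, s5 ≥ 0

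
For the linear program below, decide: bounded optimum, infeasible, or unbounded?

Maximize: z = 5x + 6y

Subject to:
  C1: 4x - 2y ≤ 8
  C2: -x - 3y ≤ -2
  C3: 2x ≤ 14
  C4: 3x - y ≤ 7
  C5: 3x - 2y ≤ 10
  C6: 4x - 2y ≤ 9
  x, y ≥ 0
Feasible point: (0, 1) satisfies every constraint, so the LP is feasible.
Direction d = (0, 1): for each constraint row a, a·d ≤ 0 —
  (4)(0) + (-2)(1) = -2 ≤ 0
  (-1)(0) + (-3)(1) = -3 ≤ 0
  (2)(0) + (0)(1) = 0 ≤ 0
  (3)(0) + (-1)(1) = -1 ≤ 0
  (3)(0) + (-2)(1) = -2 ≤ 0
  (4)(0) + (-2)(1) = -2 ≤ 0
and d ≥ 0, so (0, 1) + t·d stays feasible for every t ≥ 0. Along this ray z = 5x + 6y changes by 6 per unit t, so z → +∞.

The LP is unbounded; z can be made arbitrarily large.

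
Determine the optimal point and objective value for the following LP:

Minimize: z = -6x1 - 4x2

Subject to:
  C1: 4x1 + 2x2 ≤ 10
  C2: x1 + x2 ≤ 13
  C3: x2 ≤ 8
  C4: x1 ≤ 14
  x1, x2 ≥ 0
Each vertex is the intersection of two constraint boundaries that also satisfies all remaining constraints:
  x1 = 0 and x2 = 0 → (0, 0)
  4x1 + 2x2 = 10 and x2 = 0 → (2.5, 0)
  4x1 + 2x2 = 10 and x1 = 0 → (0, 5)

Evaluating z = -6x1 - 4x2 at each vertex:
  (0, 0): z = 0
  (2.5, 0): z = -15
  (0, 5): z = -20

The minimum is at (0, 5) with z = -20.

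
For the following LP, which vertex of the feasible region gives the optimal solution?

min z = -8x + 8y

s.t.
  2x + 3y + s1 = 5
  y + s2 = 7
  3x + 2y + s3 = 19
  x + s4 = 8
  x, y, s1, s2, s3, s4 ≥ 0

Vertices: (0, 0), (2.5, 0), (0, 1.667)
(2.5, 0) with z = -20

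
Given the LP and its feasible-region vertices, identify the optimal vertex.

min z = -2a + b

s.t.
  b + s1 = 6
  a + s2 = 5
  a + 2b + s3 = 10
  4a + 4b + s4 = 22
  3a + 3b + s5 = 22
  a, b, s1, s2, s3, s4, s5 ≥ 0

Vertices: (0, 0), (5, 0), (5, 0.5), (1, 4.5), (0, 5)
(5, 0) with z = -10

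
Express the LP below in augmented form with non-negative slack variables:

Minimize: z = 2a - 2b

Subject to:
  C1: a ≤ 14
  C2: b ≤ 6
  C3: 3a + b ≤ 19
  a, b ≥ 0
min z = 2a - 2b

s.t.
  a + s1 = 14
  b + s2 = 6
  3a + b + s3 = 19
  a, b, s1, s2, s3 ≥ 0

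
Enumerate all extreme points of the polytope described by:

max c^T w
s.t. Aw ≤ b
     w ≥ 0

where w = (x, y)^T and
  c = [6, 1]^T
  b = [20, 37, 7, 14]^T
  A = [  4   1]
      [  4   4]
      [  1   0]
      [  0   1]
Each vertex is the intersection of two constraint boundaries that also satisfies all remaining constraints:
  x = 0 and y = 0 → (0, 0)
  4x + y = 20 and y = 0 → (5, 0)
  4x + y = 20 and 4x + 4y = 37 → (3.583, 5.667)
  4x + 4y = 37 and x = 0 → (0, 9.25)

Vertices: (0, 0), (5, 0), (3.583, 5.667), (0, 9.25)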